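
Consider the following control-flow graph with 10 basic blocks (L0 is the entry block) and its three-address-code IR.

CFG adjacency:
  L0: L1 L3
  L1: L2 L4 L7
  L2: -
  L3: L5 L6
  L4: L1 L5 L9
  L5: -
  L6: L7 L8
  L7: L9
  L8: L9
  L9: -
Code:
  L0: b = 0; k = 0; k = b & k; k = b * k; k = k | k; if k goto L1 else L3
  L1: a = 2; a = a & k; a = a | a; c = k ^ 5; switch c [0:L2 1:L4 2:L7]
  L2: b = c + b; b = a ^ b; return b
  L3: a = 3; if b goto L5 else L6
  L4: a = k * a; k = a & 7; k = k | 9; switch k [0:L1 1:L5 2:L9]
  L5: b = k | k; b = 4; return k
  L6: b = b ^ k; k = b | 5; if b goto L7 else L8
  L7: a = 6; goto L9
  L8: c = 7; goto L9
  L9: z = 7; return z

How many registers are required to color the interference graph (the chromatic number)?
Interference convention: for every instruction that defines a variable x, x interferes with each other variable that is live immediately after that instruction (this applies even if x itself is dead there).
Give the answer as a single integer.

Block summaries:
  L0 def {b,k} use ∅
  L1 def {a,c} use {k}
  L2 def {b} use {a,b,c}
  L3 def {a} use {b}
  L4 def {a,k} use {a,k}
  L5 def {b} use {k}
  L6 def {b,k} use {b,k}
  L7 def {a} use ∅
  L8 def {c} use ∅
  L9 def {z} use ∅

Liveness:
  live L0: ∅→{b,k}
  live L1: {b,k}→{a,b,c,k}
  live L2: {a,b,c}→∅
  live L3: {b,k}→{b,k}
  live L4: {a,b,k}→{b,k}
  live L5: {k}→∅
  live L6: {b,k}→∅
  live L7: ∅→∅
  live L8: ∅→∅
  live L9: ∅→∅

Conflict graph:
  a — {b,c,k}
  b — {a,c,k}
  c — {a,b,k}
  k — {a,b,c}
  z — ∅

Chromatic number:
  lower bound: {a,b,c,k} mutually conflict ⇒ χ ≥ 4
  assign a→r0 b→r1 c→r2 k→r3 z→r0 — no edge inside a register ⇒ χ ≤ 4
  χ = 4

Answer: 4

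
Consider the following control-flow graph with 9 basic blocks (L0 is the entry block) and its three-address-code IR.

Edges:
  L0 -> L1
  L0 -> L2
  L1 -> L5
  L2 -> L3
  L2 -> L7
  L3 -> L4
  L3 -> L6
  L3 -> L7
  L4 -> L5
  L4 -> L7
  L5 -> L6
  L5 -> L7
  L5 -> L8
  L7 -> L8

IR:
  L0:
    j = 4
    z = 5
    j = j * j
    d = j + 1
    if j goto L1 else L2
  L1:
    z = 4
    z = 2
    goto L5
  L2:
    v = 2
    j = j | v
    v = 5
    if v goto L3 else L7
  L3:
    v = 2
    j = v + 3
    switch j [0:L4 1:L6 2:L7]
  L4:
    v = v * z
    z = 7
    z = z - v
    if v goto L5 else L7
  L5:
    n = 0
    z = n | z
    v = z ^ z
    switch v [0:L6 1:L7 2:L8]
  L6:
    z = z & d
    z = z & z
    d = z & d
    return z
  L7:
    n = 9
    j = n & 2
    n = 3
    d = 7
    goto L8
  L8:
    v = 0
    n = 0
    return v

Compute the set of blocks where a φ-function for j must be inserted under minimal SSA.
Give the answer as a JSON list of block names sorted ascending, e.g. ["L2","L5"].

idom tree: L1←L0 L2←L0 L3←L2 L4←L3 L5←L0 L6←L0 L7←L0 L8←L0
Dom at joins:
  L5: preds {L1,L4}: {L0,L1} ∩ {L0,L2,L3,L4} = {L0}; idom=L0
  L6: preds {L3,L5}: {L0,L2,L3} ∩ {L0,L5} = {L0}; idom=L0
  L7: preds {L2,L3,L4,L5}: {L0,L2} ∩ {L0,L2,L3} ∩ {L0,L2,L3,L4} ∩ {L0,L5} = {L0}; idom=L0
  L8: preds {L5,L7}: {L0,L5} ∩ {L0,L7} = {L0}; idom=L0

DF derivation:
  L5←L1: walk L1 to L0
  L5←L4: walk L4→L3→L2 to L0
  L6←L3: walk L3→L2 to L0
  L6←L5: walk L5 to L0
  L7←L2: walk L2 to L0
  L7←L3: walk L3→L2 to L0
  L7←L4: walk L4→L3→L2 to L0
  L7←L5: walk L5 to L0
  L8←L5: walk L5 to L0
  L8←L7: walk L7 to L0
  L0 → ∅
  L1 → {L5}
  L2 → {L5,L6,L7}
  L3 → {L5,L6,L7}
  L4 → {L5,L7}
  L5 → {L6,L7,L8}
  L6 → ∅
  L7 → {L8}
  L8 → ∅

φ for j: defs {L0,L2,L3,L7}
  DF⁺ = {L5,L6,L7,L8}

Answer: ["L5", "L6", "L7", "L8"]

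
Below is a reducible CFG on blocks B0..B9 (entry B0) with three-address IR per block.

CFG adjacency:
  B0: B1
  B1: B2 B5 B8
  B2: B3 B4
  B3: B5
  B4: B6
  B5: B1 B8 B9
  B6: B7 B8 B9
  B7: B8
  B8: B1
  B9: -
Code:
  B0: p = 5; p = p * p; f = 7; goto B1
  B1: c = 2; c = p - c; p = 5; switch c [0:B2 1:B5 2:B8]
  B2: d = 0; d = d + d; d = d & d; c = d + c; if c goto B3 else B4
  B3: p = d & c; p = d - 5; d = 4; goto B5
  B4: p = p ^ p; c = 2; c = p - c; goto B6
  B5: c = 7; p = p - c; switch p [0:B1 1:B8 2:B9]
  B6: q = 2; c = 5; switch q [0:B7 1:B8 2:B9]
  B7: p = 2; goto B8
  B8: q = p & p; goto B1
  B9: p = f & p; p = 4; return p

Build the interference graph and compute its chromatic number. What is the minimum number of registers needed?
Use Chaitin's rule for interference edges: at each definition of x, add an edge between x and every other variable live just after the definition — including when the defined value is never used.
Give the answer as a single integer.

Per-block:
  B0 def {f,p} use ∅
  B1 def {c,p} use {p}
  B2 def {c,d} use {c}
  B3 def {d,p} use {c,d}
  B4 def {c,p} use {p}
  B5 def {c,p} use {p}
  B6 def {c,q} use ∅
  B7 def {p} use ∅
  B8 def {q} use {p}
  B9 def {p} use {f,p}

Live sets:
  live B0: ∅→{f,p}
  live B1: {f,p}→{c,f,p}
  live B2: {c,f,p}→{c,d,f,p}
  live B3: {c,d,f}→{f,p}
  live B4: {f,p}→{f,p}
  live B5: {f,p}→{f,p}
  live B6: {f,p}→{f,p}
  live B7: {f}→{f,p}
  live B8: {f,p}→{f,p}
  live B9: {f,p}→∅

Interfere edges:
  c: {d,f,p,q}
  d: {c,f,p}
  f: {c,d,p,q}
  p: {c,d,f,q}
  q: {c,f,p}

Registers:
  {c,d,f,p} pairwise interfere (4-clique) ⇒ χ ≥ 4
  assign c→c0 d→c3 f→c1 p→c2 q→c3 — no edge inside a register ⇒ χ ≤ 4
  χ = 4

Answer: 4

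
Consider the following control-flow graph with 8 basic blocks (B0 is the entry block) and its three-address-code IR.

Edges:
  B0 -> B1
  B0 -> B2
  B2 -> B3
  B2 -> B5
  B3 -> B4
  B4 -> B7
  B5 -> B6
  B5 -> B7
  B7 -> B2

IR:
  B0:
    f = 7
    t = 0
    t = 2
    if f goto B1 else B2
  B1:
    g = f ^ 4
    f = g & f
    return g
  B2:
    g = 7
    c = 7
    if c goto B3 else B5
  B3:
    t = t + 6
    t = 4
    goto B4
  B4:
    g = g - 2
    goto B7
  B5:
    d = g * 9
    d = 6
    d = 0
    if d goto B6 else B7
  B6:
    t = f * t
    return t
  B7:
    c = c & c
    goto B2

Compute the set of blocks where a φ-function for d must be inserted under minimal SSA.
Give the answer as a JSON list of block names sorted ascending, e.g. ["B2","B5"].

idom tree: B1←B0 B2←B0 B3←B2 B4←B3 B5←B2 B6←B5 B7←B2
Dom at joins:
  B2: preds {B0,B7}: {B0} ∩ {B0,B2,B7} = {B0}; idom=B0
  B7: preds {B4,B5}: {B0,B2,B3,B4} ∩ {B0,B2,B5} = {B0,B2}; idom=B2

DF walk-up:
  join B2 pred B0: · stop@B0
  join B2 pred B7: B7→B2 stop@B0
  join B7 pred B4: B4→B3 stop@B2
  join B7 pred B5: B5 stop@B2
  B0 → ∅
  B1 → ∅
  B2 → {B2}
  B3 → {B7}
  B4 → {B7}
  B5 → {B7}
  B6 → ∅
  B7 → {B2}

φ for d: defs {B5}
  DF⁺ = {B2,B7}

Answer: ["B2", "B7"]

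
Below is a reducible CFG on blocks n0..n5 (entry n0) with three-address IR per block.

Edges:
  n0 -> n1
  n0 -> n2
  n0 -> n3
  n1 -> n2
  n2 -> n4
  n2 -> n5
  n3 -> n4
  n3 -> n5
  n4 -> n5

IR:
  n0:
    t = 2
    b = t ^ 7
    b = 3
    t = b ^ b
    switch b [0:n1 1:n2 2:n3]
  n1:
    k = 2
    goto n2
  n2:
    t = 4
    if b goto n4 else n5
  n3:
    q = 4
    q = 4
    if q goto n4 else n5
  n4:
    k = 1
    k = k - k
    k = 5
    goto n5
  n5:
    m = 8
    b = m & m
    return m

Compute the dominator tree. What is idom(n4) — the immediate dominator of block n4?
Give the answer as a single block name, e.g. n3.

Answer: n0

Analysis:
idom tree: n1←n0 n2←n0 n3←n0 n4←n0 n5←n0
Join-block Dom:
  n2: preds {n0,n1}: {n0} ∩ {n0,n1} = {n0}; idom=n0
  n4: preds {n2,n3}: {n0,n2} ∩ {n0,n3} = {n0}; idom=n0
  n5: preds {n2,n3,n4}: {n0,n2} ∩ {n0,n3} ∩ {n0,n4} = {n0}; idom=n0

idom(n4) = n0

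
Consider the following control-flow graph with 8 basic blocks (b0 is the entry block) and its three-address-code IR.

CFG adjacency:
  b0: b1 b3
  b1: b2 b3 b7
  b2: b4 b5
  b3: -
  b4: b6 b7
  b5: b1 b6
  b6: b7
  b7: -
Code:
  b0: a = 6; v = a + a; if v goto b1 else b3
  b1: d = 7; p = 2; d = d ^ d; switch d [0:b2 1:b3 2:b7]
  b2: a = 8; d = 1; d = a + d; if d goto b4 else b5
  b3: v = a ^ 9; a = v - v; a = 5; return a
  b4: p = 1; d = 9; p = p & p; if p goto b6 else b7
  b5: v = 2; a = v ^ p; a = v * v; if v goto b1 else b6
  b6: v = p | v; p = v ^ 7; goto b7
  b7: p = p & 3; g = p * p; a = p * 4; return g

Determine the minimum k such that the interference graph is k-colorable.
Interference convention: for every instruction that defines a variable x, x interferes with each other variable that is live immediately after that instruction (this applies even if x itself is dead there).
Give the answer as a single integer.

Block summaries:
  b0 def {a,v} use ∅
  b1 def {d,p} use ∅
  b2 def {a,d} use ∅
  b3 def {a,v} use {a}
  b4 def {d,p} use ∅
  b5 def {a,v} use {p}
  b6 def {p,v} use {p,v}
  b7 def {a,g,p} use {p}

Liveness:
  live b0: ∅→{a,v}
  live b1: {a,v}→{a,p,v}
  live b2: {p,v}→{p,v}
  live b3: {a}→∅
  live b4: {v}→{p,v}
  live b5: {p}→{a,p,v}
  live b6: {p,v}→{p}
  live b7: {p}→∅

Interference:
  a↔{d,g,p,v}
  d↔{a,p,v}
  g↔{a,p}
  p↔{a,d,g,v}
  v↔{a,d,p}

Chromatic number:
  {a,d,p,v} pairwise interfere (4-clique) ⇒ χ ≥ 4
  4-colouring: R0={a}  R1={p}  R2={d,g}  R3={v}
  χ = 4

Answer: 4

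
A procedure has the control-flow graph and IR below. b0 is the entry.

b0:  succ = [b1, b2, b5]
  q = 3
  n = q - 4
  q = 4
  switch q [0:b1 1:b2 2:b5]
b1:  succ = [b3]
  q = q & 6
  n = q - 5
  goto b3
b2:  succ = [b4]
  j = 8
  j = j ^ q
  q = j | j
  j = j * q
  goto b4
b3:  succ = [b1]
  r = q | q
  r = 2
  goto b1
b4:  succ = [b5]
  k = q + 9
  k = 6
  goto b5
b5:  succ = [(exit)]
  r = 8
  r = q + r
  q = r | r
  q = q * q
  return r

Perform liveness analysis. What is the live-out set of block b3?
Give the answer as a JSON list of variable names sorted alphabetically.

Answer: ["q"]

Analysis:
Per-block:
  b0: {n,q} / ∅
  b1: {n,q} / {q}
  b2: {j,q} / {q}
  b3: {r} / {q}
  b4: {k} / {q}
  b5: {q,r} / {q}

Backward fixpoint:
  b0: in=∅ out={q}
  b1: in={q} out={q}
  b2: in={q} out={q}
  b3: in={q} out={q}
  b4: in={q} out={q}
  b5: in={q} out=∅

live-out(b3) = ["q"]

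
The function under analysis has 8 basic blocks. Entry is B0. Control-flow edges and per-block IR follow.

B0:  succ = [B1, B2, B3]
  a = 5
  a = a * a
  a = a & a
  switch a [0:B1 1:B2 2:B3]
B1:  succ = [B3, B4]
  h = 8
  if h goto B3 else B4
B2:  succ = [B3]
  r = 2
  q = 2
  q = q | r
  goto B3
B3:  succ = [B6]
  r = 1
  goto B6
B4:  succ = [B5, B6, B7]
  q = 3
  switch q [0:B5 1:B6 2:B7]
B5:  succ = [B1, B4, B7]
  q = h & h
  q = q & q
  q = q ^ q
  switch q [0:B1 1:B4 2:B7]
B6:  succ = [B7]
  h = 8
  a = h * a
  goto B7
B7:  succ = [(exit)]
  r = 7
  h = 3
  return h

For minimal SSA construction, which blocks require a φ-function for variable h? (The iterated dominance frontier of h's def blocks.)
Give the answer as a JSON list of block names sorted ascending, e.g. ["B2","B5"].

idom tree: B1←B0 B2←B0 B3←B0 B4←B1 B5←B4 B6←B0 B7←B0
Join-block Dom:
  B1: preds {B0,B5}: {B0} ∩ {B0,B1,B4,B5} = {B0}; idom=B0
  B3: preds {B0,B1,B2}: {B0} ∩ {B0,B1} ∩ {B0,B2} = {B0}; idom=B0
  B4: preds {B1,B5}: {B0,B1} ∩ {B0,B1,B4,B5} = {B0,B1}; idom=B1
  B6: preds {B3,B4}: {B0,B3} ∩ {B0,B1,B4} = {B0}; idom=B0
  B7: preds {B4,B5,B6}: {B0,B1,B4} ∩ {B0,B1,B4,B5} ∩ {B0,B6} = {B0}; idom=B0

Frontier:
  join B1 pred B0: · stop@B0
  join B1 pred B5: B5→B4→B1 stop@B0
  join B3 pred B0: · stop@B0
  join B3 pred B1: B1 stop@B0
  join B3 pred B2: B2 stop@B0
  join B4 pred B1: · stop@B1
  join B4 pred B5: B5→B4 stop@B1
  join B6 pred B3: B3 stop@B0
  join B6 pred B4: B4→B1 stop@B0
  join B7 pred B4: B4→B1 stop@B0
  join B7 pred B5: B5→B4→B1 stop@B0
  join B7 pred B6: B6 stop@B0
  B0: DF=∅
  B1: DF={B1,B3,B6,B7}
  B2: DF={B3}
  B3: DF={B6}
  B4: DF={B1,B4,B6,B7}
  B5: DF={B1,B4,B7}
  B6: DF={B7}
  B7: DF=∅

φ for h: defs {B1,B6,B7}
  DF⁺ = {B1,B3,B6,B7}

Answer: ["B1", "B3", "B6", "B7"]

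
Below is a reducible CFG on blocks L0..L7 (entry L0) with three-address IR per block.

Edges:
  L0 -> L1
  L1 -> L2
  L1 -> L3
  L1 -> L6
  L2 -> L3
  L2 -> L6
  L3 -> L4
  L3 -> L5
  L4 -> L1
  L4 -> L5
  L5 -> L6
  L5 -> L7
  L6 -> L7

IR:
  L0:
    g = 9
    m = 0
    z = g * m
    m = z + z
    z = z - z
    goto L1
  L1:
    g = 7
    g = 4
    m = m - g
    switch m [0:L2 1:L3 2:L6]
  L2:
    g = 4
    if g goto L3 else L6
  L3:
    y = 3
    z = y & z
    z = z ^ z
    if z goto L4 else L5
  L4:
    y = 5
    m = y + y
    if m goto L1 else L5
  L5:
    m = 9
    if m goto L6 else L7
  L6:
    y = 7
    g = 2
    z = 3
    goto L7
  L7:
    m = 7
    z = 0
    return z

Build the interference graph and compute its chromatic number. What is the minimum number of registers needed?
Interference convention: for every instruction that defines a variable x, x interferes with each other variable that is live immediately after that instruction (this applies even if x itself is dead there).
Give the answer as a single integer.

Answer: 3

Analysis:
def/use:
  L0: {g,m,z} / ∅
  L1: {g,m} / {m}
  L2: {g} / ∅
  L3: {y,z} / {z}
  L4: {m,y} / ∅
  L5: {m} / ∅
  L6: {g,y,z} / ∅
  L7: {m,z} / ∅

Liveness:
  L0 li=∅ lo={m,z}
  L1 li={m,z} lo={z}
  L2 li={z} lo={z}
  L3 li={z} lo={z}
  L4 li={z} lo={m,z}
  L5 li=∅ lo=∅
  L6 li=∅ lo=∅
  L7 li=∅ lo=∅

Interfere edges:
  g↔{m,z}
  m↔{g,z}
  y↔{z}
  z↔{g,m,y}

Colouring:
  clique {g,m,z} ⇒ need ≥ 3
  3-colouring: c0={z}  c1={g,y}  c2={m}
  χ = 3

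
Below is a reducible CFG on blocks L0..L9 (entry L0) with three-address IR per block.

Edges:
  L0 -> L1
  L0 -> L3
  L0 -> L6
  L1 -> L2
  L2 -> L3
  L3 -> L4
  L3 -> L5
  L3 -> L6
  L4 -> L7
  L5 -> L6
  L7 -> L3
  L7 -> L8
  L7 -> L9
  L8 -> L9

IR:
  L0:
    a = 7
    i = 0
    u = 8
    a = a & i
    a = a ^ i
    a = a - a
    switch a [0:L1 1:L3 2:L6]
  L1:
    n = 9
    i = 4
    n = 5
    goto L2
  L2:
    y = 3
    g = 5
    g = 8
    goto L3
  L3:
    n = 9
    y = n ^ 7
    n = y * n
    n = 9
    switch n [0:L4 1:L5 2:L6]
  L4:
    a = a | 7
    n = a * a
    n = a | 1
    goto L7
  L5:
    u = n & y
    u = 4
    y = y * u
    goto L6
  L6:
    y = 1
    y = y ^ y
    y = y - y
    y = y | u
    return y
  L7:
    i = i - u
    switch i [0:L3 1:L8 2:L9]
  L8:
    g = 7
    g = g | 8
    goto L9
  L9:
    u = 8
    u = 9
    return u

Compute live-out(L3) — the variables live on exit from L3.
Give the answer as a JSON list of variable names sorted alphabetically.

Block summaries:
  L0: {a,i,u} / ∅
  L1: {i,n} / ∅
  L2: {g,y} / ∅
  L3: {n,y} / ∅
  L4: {a,n} / {a}
  L5: {u,y} / {n,y}
  L6: {y} / {u}
  L7: {i} / {i,u}
  L8: {g} / ∅
  L9: {u} / ∅

Liveness:
  L0 li=∅ lo={a,i,u}
  L1 li={a,u} lo={a,i,u}
  L2 li={a,i,u} lo={a,i,u}
  L3 li={a,i,u} lo={a,i,n,u,y}
  L4 li={a,i,u} lo={a,i,u}
  L5 li={n,y} lo={u}
  L6 li={u} lo=∅
  L7 li={a,i,u} lo={a,i,u}
  L8 li=∅ lo=∅
  L9 li=∅ lo=∅

live-out(L3) = ["a", "i", "n", "u", "y"]

Answer: ["a", "i", "n", "u", "y"]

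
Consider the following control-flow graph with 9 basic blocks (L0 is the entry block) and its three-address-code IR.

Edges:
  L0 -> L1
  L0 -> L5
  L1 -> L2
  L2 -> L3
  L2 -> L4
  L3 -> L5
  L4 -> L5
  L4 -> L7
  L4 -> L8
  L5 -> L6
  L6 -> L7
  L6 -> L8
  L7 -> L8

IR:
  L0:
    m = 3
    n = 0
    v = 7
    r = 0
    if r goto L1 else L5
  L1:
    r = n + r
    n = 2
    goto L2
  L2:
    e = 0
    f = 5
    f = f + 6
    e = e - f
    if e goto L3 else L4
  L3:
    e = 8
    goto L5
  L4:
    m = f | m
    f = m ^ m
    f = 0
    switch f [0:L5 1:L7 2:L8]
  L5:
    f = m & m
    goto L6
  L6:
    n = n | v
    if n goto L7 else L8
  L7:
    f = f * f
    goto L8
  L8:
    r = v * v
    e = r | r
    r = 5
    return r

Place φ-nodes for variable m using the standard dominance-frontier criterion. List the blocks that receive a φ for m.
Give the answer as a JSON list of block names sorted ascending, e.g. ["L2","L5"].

idom tree: L1←L0 L2←L1 L3←L2 L4←L2 L5←L0 L6←L5 L7←L0 L8←L0
Join-block Dom:
  L5: preds {L0,L3,L4}: {L0} ∩ {L0,L1,L2,L3} ∩ {L0,L1,L2,L4} = {L0}; idom=L0
  L7: preds {L4,L6}: {L0,L1,L2,L4} ∩ {L0,L5,L6} = {L0}; idom=L0
  L8: preds {L4,L6,L7}: {L0,L1,L2,L4} ∩ {L0,L5,L6} ∩ {L0,L7} = {L0}; idom=L0

DF derivation:
  L5←L0: walk · to L0
  L5←L3: walk L3→L2→L1 to L0
  L5←L4: walk L4→L2→L1 to L0
  L7←L4: walk L4→L2→L1 to L0
  L7←L6: walk L6→L5 to L0
  L8←L4: walk L4→L2→L1 to L0
  L8←L6: walk L6→L5 to L0
  L8←L7: walk L7 to L0
  DF(L0)=∅
  DF(L1)={L5,L7,L8}
  DF(L2)={L5,L7,L8}
  DF(L3)={L5}
  DF(L4)={L5,L7,L8}
  DF(L5)={L7,L8}
  DF(L6)={L7,L8}
  DF(L7)={L8}
  DF(L8)=∅

φ for m: defs {L0,L4}
  DF⁺ = {L5,L7,L8}

Answer: ["L5", "L7", "L8"]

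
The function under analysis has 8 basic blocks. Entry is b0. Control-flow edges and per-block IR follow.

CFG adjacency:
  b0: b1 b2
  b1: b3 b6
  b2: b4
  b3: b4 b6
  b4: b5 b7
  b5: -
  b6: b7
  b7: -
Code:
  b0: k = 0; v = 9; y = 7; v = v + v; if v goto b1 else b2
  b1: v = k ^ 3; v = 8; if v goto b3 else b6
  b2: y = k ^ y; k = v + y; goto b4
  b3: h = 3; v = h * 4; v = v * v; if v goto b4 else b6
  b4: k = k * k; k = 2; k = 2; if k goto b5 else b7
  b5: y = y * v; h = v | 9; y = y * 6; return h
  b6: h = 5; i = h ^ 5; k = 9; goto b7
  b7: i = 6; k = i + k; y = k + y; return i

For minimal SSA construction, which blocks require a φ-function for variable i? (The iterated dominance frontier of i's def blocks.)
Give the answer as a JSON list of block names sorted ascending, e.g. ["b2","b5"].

idom tree: b1←b0 b2←b0 b3←b1 b4←b0 b5←b4 b6←b1 b7←b0
Dom at joins:
  b4: preds {b2,b3}: {b0,b2} ∩ {b0,b1,b3} = {b0}; idom=b0
  b6: preds {b1,b3}: {b0,b1} ∩ {b0,b1,b3} = {b0,b1}; idom=b1
  b7: preds {b4,b6}: {b0,b4} ∩ {b0,b1,b6} = {b0}; idom=b0

DF derivation:
  join b4 pred b2: b2 stop@b0
  join b4 pred b3: b3→b1 stop@b0
  join b6 pred b1: · stop@b1
  join b6 pred b3: b3 stop@b1
  join b7 pred b4: b4 stop@b0
  join b7 pred b6: b6→b1 stop@b0
  DF(b0)=∅
  DF(b1)={b4,b7}
  DF(b2)={b4}
  DF(b3)={b4,b6}
  DF(b4)={b7}
  DF(b5)=∅
  DF(b6)={b7}
  DF(b7)=∅

φ for i: defs {b6,b7}
  DF⁺ = {b7}

Answer: ["b7"]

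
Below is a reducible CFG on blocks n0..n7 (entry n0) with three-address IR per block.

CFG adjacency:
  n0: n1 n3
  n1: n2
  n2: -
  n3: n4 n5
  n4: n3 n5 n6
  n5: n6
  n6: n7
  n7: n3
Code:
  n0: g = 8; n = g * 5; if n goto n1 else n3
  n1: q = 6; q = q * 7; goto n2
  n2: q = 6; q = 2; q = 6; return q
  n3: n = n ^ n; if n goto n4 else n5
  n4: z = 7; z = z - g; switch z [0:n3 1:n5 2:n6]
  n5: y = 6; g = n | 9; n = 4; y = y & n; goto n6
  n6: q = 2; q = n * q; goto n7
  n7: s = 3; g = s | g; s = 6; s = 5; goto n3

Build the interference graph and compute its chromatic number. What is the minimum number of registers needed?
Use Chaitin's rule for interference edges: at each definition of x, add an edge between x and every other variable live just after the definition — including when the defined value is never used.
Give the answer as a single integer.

Block summaries:
  n0: {g,n} / ∅
  n1: {q} / ∅
  n2: {q} / ∅
  n3: {n} / {n}
  n4: {z} / {g}
  n5: {g,n,y} / {n}
  n6: {q} / {n}
  n7: {g,s} / {g}

Backward fixpoint:
  live n0: ∅→{g,n}
  live n1: ∅→∅
  live n2: ∅→∅
  live n3: {g,n}→{g,n}
  live n4: {g,n}→{g,n}
  live n5: {n}→{g,n}
  live n6: {g,n}→{g,n}
  live n7: {g,n}→{g,n}

Interfere edges:
  g — {n,q,s,y,z}
  n — {g,q,s,y,z}
  q — {g,n}
  s — {g,n}
  y — {g,n}
  z — {g,n}

Chromatic number:
  clique {g,n,q} ⇒ need ≥ 3
  3-colouring: c0={g}  c1={n}  c2={q,s,y,z}
  χ = 3

Answer: 3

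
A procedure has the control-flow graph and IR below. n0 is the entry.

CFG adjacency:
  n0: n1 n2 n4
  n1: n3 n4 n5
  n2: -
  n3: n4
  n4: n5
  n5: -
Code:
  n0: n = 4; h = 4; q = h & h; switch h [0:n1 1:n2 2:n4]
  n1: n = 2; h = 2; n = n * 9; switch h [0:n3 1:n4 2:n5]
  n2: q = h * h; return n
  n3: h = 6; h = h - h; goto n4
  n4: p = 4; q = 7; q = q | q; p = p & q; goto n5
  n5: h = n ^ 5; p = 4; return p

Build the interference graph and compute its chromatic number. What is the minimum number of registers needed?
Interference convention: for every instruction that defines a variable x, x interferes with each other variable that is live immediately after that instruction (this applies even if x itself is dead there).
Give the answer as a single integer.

Answer: 3

Analysis:
Per-block:
  n0 def {h,n,q} use ∅
  n1 def {h,n} use ∅
  n2 def {q} use {h,n}
  n3 def {h} use ∅
  n4 def {p,q} use ∅
  n5 def {h,p} use {n}

Live sets:
  live n0: ∅→{h,n}
  live n1: ∅→{n}
  live n2: {h,n}→∅
  live n3: {n}→{n}
  live n4: {n}→{n}
  live n5: {n}→∅

Interfere edges:
  h — {n,q}
  n — {h,p,q}
  p — {n,q}
  q — {h,n,p}

Chromatic number:
  {h,n,q} pairwise interfere (3-clique) ⇒ χ ≥ 3
  assign h→r2 n→r0 p→r2 q→r1 — no edge inside a register ⇒ χ ≤ 3
  χ = 3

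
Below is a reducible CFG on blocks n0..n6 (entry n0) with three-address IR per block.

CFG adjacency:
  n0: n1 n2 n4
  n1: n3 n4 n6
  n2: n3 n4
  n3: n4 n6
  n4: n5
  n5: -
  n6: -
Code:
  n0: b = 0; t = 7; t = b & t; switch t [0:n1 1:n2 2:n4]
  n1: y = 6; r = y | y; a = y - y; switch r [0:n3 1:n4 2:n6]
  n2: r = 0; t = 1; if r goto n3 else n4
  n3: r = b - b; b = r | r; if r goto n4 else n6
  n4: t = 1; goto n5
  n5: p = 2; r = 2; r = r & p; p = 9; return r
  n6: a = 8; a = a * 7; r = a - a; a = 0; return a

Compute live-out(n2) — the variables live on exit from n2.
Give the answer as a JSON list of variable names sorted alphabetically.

Block summaries:
  n0: def={b,t} ue=∅
  n1: def={a,r,y} ue=∅
  n2: def={r,t} ue=∅
  n3: def={b,r} ue={b}
  n4: def={t} ue=∅
  n5: def={p,r} ue=∅
  n6: def={a,r} ue=∅

Backward fixpoint:
  n0 li=∅ lo={b}
  n1 li={b} lo={b}
  n2 li={b} lo={b}
  n3 li={b} lo=∅
  n4 li=∅ lo=∅
  n5 li=∅ lo=∅
  n6 li=∅ lo=∅

live-out(n2) = ["b"]

Answer: ["b"]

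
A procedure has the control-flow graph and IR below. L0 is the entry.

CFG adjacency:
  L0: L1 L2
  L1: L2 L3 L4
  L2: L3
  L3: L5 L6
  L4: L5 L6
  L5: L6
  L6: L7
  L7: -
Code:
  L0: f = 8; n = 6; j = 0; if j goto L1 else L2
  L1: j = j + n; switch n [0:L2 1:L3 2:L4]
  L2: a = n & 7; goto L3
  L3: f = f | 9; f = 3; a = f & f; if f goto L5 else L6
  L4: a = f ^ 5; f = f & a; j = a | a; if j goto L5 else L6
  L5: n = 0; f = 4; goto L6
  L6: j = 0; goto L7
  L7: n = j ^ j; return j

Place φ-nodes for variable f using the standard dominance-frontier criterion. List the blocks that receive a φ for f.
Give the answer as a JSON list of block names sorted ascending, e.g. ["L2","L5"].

idom tree: L1←L0 L2←L0 L3←L0 L4←L1 L5←L0 L6←L0 L7←L6
Dom at joins:
  L2: preds {L0,L1}: {L0} ∩ {L0,L1} = {L0}; idom=L0
  L3: preds {L1,L2}: {L0,L1} ∩ {L0,L2} = {L0}; idom=L0
  L5: preds {L3,L4}: {L0,L3} ∩ {L0,L1,L4} = {L0}; idom=L0
  L6: preds {L3,L4,L5}: {L0,L3} ∩ {L0,L1,L4} ∩ {L0,L5} = {L0}; idom=L0

DF walk-up:
  join L2 pred L0: · stop@L0
  join L2 pred L1: L1 stop@L0
  join L3 pred L1: L1 stop@L0
  join L3 pred L2: L2 stop@L0
  join L5 pred L3: L3 stop@L0
  join L5 pred L4: L4→L1 stop@L0
  join L6 pred L3: L3 stop@L0
  join L6 pred L4: L4→L1 stop@L0
  join L6 pred L5: L5 stop@L0
  L0: DF=∅
  L1: DF={L2,L3,L5,L6}
  L2: DF={L3}
  L3: DF={L5,L6}
  L4: DF={L5,L6}
  L5: DF={L6}
  L6: DF=∅
  L7: DF=∅

φ for f: defs {L0,L3,L4,L5}
  DF⁺ = {L5,L6}

Answer: ["L5", "L6"]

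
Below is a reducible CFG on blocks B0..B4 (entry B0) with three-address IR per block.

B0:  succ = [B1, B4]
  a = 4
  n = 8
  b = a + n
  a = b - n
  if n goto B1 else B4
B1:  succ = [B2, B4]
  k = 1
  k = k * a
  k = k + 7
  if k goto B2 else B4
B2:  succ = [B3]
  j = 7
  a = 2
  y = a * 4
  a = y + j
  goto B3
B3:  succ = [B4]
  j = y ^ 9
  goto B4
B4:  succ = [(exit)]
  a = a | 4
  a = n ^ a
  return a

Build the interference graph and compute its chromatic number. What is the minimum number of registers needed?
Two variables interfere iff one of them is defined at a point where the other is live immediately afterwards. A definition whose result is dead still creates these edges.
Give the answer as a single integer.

def/use:
  B0: def={a,b,n} ue=∅
  B1: def={k} ue={a}
  B2: def={a,j,y} ue=∅
  B3: def={j} ue={y}
  B4: def={a} ue={a,n}

Live sets:
  live B0: ∅→{a,n}
  live B1: {a,n}→{a,n}
  live B2: {n}→{a,n,y}
  live B3: {a,n,y}→{a,n}
  live B4: {a,n}→∅

Interfere edges:
  a — {j,k,n,y}
  b — {n}
  j — {a,n,y}
  k — {a,n}
  n — {a,b,j,k,y}
  y — {a,j,n}

Chromatic number:
  lower bound: {a,j,n,y} mutually conflict ⇒ χ ≥ 4
  assign a→R1 b→R1 j→R2 k→R2 n→R0 y→R3 — no edge inside a register ⇒ χ ≤ 4
  χ = 4

Answer: 4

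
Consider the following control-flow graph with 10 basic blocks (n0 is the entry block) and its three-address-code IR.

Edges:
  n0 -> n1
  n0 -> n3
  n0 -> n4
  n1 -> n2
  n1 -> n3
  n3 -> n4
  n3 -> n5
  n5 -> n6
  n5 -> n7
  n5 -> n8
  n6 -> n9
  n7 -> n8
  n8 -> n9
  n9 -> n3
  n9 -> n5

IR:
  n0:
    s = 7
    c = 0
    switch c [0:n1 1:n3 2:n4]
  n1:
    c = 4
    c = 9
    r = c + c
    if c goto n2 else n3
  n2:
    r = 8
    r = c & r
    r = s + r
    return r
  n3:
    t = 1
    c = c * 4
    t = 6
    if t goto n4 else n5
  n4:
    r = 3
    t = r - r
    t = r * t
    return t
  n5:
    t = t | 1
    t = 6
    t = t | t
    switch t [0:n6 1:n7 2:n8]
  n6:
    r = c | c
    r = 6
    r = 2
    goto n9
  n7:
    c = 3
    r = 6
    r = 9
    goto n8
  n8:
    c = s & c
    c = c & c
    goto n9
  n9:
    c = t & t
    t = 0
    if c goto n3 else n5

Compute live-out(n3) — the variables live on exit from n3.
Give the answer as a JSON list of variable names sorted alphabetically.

Block summaries:
  n0 def {c,s} use ∅
  n1 def {c,r} use ∅
  n2 def {r} use {c,s}
  n3 def {c,t} use {c}
  n4 def {r,t} use ∅
  n5 def {t} use {t}
  n6 def {r} use {c}
  n7 def {c,r} use ∅
  n8 def {c} use {c,s}
  n9 def {c,t} use {t}

Live sets:
  live n0: ∅→{c,s}
  live n1: {s}→{c,s}
  live n2: {c,s}→∅
  live n3: {c,s}→{c,s,t}
  live n4: ∅→∅
  live n5: {c,s,t}→{c,s,t}
  live n6: {c,s,t}→{s,t}
  live n7: {s,t}→{c,s,t}
  live n8: {c,s,t}→{s,t}
  live n9: {s,t}→{c,s,t}

live-out(n3) = ["c", "s", "t"]

Answer: ["c", "s", "t"]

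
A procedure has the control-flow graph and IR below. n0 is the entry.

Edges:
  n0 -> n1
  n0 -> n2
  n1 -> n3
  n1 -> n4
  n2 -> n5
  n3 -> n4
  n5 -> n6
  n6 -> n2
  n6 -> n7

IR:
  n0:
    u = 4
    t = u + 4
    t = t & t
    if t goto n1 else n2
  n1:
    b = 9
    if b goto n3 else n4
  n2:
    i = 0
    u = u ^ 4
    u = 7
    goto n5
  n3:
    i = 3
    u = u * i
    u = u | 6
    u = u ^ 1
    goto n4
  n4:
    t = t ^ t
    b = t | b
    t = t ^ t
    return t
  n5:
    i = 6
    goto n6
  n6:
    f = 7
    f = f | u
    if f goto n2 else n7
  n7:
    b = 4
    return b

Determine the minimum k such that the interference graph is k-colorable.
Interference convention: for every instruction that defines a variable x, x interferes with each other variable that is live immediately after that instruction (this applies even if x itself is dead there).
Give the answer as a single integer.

Answer: 4

Derivation:
Block summaries:
  n0: {t,u} / ∅
  n1: {b} / ∅
  n2: {i,u} / {u}
  n3: {i,u} / {u}
  n4: {b,t} / {b,t}
  n5: {i} / ∅
  n6: {f} / {u}
  n7: {b} / ∅

Live sets:
  n0 li=∅ lo={t,u}
  n1 li={t,u} lo={b,t,u}
  n2 li={u} lo={u}
  n3 li={b,t,u} lo={b,t}
  n4 li={b,t} lo=∅
  n5 li={u} lo={u}
  n6 li={u} lo={u}
  n7 li=∅ lo=∅

Interfere edges:
  b: {i,t,u}
  f: {u}
  i: {b,t,u}
  t: {b,i,u}
  u: {b,f,i,t}

Registers:
  clique {b,i,t,u} ⇒ need ≥ 4
  4-colouring: c0={u}  c1={b,f}  c2={i}  c3={t}
  χ = 4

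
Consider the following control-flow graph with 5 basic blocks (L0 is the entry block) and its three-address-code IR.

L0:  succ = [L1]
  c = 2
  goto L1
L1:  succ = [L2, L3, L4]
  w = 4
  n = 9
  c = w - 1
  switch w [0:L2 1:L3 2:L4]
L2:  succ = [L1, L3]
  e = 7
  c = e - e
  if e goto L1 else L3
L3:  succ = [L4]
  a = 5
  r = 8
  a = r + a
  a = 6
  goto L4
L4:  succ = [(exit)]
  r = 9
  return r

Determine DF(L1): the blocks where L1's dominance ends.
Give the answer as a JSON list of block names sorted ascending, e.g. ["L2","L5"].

Answer: ["L1"]

Working:
idom tree: L1←L0 L2←L1 L3←L1 L4←L1
Dom at joins:
  L1: preds {L0,L2}: {L0} ∩ {L0,L1,L2} = {L0}; idom=L0
  L3: preds {L1,L2}: {L0,L1} ∩ {L0,L1,L2} = {L0,L1}; idom=L1
  L4: preds {L1,L3}: {L0,L1} ∩ {L0,L1,L3} = {L0,L1}; idom=L1

DF derivation:
  L1←L0: walk · to L0
  L1←L2: walk L2→L1 to L0
  L3←L1: walk · to L1
  L3←L2: walk L2 to L1
  L4←L1: walk · to L1
  L4←L3: walk L3 to L1
  L0: DF=∅
  L1: DF={L1}
  L2: DF={L1,L3}
  L3: DF={L4}
  L4: DF=∅

DF(L1) = ["L1"]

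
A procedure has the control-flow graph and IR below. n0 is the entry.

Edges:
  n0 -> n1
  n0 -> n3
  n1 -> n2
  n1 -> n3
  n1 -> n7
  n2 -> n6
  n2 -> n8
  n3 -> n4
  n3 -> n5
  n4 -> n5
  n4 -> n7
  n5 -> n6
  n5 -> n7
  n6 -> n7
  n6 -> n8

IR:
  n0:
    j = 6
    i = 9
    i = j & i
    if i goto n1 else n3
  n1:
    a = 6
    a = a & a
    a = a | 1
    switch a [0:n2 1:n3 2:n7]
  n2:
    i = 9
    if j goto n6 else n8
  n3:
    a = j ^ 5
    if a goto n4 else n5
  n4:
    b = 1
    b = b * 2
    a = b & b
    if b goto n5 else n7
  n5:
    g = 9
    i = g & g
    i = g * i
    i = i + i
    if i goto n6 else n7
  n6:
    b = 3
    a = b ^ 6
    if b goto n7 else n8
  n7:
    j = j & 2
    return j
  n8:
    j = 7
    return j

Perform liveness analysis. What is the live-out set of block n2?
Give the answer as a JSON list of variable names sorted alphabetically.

Block summaries:
  n0: {i,j} / ∅
  n1: {a} / ∅
  n2: {i} / {j}
  n3: {a} / {j}
  n4: {a,b} / ∅
  n5: {g,i} / ∅
  n6: {a,b} / ∅
  n7: {j} / {j}
  n8: {j} / ∅

Backward fixpoint:
  n0 li=∅ lo={j}
  n1 li={j} lo={j}
  n2 li={j} lo={j}
  n3 li={j} lo={j}
  n4 li={j} lo={j}
  n5 li={j} lo={j}
  n6 li={j} lo={j}
  n7 li={j} lo=∅
  n8 li=∅ lo=∅

live-out(n2) = ["j"]

Answer: ["j"]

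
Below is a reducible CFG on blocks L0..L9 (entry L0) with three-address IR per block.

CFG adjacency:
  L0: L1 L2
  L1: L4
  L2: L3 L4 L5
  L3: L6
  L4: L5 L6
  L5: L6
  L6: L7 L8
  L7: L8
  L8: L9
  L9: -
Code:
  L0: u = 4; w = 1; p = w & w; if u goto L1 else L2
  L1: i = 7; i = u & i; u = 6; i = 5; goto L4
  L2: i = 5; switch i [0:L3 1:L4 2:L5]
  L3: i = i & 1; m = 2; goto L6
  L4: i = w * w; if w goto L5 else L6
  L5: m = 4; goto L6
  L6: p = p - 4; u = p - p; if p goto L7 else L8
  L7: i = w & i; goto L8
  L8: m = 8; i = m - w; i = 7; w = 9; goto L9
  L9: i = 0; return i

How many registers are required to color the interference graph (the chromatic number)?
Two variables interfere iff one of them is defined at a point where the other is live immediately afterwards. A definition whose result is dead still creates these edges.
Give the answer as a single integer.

Answer: 4

Working:
Per-block:
  L0: {p,u,w} / ∅
  L1: {i,u} / {u}
  L2: {i} / ∅
  L3: {i,m} / {i}
  L4: {i} / {w}
  L5: {m} / ∅
  L6: {p,u} / {p}
  L7: {i} / {i,w}
  L8: {i,m,w} / {w}
  L9: {i} / ∅

Live sets:
  L0: in=∅ out={p,u,w}
  L1: in={p,u,w} out={p,w}
  L2: in={p,w} out={i,p,w}
  L3: in={i,p,w} out={i,p,w}
  L4: in={p,w} out={i,p,w}
  L5: in={i,p,w} out={i,p,w}
  L6: in={i,p,w} out={i,w}
  L7: in={i,w} out={w}
  L8: in={w} out=∅
  L9: in=∅ out=∅

Interference:
  i: {m,p,u,w}
  m: {i,p,w}
  p: {i,m,u,w}
  u: {i,p,w}
  w: {i,m,p,u}

Registers:
  lower bound: {i,m,p,w} mutually conflict ⇒ χ ≥ 4
  4-colouring: r0={i}  r1={p}  r2={w}  r3={m,u}
  χ = 4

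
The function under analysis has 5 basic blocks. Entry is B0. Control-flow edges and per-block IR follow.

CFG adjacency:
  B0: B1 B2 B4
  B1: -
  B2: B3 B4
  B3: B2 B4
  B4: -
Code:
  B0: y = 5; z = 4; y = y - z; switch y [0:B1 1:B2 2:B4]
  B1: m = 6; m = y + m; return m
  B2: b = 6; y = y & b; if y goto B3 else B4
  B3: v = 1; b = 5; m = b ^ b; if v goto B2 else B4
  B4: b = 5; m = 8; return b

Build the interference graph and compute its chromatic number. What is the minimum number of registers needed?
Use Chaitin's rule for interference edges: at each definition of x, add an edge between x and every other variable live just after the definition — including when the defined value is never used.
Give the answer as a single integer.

Block summaries:
  B0: def={y,z} ue=∅
  B1: def={m} ue={y}
  B2: def={b,y} ue={y}
  B3: def={b,m,v} ue=∅
  B4: def={b,m} ue=∅

Backward fixpoint:
  B0: in=∅ out={y}
  B1: in={y} out=∅
  B2: in={y} out={y}
  B3: in={y} out={y}
  B4: in=∅ out=∅

Conflict graph:
  b: {m,v,y}
  m: {b,v,y}
  v: {b,m,y}
  y: {b,m,v,z}
  z: {y}

Colouring:
  {b,m,v,y} pairwise interfere (4-clique) ⇒ χ ≥ 4
  assign b→r1 m→r2 v→r3 y→r0 z→r1 — no edge inside a register ⇒ χ ≤ 4
  χ = 4

Answer: 4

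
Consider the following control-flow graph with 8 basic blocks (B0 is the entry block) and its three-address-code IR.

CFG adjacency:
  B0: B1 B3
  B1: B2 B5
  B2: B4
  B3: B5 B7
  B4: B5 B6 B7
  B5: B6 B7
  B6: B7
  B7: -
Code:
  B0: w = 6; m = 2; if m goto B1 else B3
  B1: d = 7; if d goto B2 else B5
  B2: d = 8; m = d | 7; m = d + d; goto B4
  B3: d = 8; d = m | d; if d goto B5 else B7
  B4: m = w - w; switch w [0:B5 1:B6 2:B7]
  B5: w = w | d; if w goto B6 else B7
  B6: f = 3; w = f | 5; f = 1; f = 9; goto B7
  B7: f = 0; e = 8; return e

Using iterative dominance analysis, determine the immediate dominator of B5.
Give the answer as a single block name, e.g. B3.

idom tree: B1←B0 B2←B1 B3←B0 B4←B2 B5←B0 B6←B0 B7←B0
Dom∩ at merges:
  B5: preds {B1,B3,B4}: {B0,B1} ∩ {B0,B3} ∩ {B0,B1,B2,B4} = {B0}; idom=B0
  B6: preds {B4,B5}: {B0,B1,B2,B4} ∩ {B0,B5} = {B0}; idom=B0
  B7: preds {B3,B4,B5,B6}: {B0,B3} ∩ {B0,B1,B2,B4} ∩ {B0,B5} ∩ {B0,B6} = {B0}; idom=B0

idom(B5) = B0

Answer: B0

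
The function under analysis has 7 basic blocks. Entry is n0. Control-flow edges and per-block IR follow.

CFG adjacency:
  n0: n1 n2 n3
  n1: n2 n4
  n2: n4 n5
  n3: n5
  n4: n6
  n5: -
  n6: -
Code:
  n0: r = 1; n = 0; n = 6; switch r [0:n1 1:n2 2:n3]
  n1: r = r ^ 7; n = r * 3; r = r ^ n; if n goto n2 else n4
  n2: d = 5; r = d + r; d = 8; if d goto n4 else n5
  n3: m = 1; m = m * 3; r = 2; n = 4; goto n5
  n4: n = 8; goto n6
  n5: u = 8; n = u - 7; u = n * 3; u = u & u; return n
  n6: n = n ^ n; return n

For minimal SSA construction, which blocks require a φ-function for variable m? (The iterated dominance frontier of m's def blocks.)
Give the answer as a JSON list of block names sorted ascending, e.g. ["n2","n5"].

idom tree: n1←n0 n2←n0 n3←n0 n4←n0 n5←n0 n6←n4
Dom∩ at merges:
  n2: preds {n0,n1}: {n0} ∩ {n0,n1} = {n0}; idom=n0
  n4: preds {n1,n2}: {n0,n1} ∩ {n0,n2} = {n0}; idom=n0
  n5: preds {n2,n3}: {n0,n2} ∩ {n0,n3} = {n0}; idom=n0

DF walk-up:
  n2←n0: walk · to n0
  n2←n1: walk n1 to n0
  n4←n1: walk n1 to n0
  n4←n2: walk n2 to n0
  n5←n2: walk n2 to n0
  n5←n3: walk n3 to n0
  DF(n0)=∅
  DF(n1)={n2,n4}
  DF(n2)={n4,n5}
  DF(n3)={n5}
  DF(n4)=∅
  DF(n5)=∅
  DF(n6)=∅

φ for m: defs {n3}
  DF⁺ = {n5}

Answer: ["n5"]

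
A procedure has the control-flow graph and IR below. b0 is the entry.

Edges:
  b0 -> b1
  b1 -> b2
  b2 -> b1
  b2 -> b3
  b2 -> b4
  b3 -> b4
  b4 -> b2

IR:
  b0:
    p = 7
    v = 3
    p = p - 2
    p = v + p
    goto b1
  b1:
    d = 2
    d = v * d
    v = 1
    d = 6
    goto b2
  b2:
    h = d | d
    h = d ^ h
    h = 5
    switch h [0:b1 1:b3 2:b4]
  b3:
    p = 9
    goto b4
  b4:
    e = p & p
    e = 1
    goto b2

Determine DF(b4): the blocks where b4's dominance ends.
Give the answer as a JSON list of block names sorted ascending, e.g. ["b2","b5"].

Answer: ["b2"]

Working:
idom tree: b1←b0 b2←b1 b3←b2 b4←b2
Dom at joins:
  b1: preds {b0,b2}: {b0} ∩ {b0,b1,b2} = {b0}; idom=b0
  b2: preds {b1,b4}: {b0,b1} ∩ {b0,b1,b2,b4} = {b0,b1}; idom=b1
  b4: preds {b2,b3}: {b0,b1,b2} ∩ {b0,b1,b2,b3} = {b0,b1,b2}; idom=b2

Frontier:
  b1←b0: walk · to b0
  b1←b2: walk b2→b1 to b0
  b2←b1: walk · to b1
  b2←b4: walk b4→b2 to b1
  b4←b2: walk · to b2
  b4←b3: walk b3 to b2
  b0 → ∅
  b1 → {b1}
  b2 → {b1,b2}
  b3 → {b4}
  b4 → {b2}

DF(b4) = ["b2"]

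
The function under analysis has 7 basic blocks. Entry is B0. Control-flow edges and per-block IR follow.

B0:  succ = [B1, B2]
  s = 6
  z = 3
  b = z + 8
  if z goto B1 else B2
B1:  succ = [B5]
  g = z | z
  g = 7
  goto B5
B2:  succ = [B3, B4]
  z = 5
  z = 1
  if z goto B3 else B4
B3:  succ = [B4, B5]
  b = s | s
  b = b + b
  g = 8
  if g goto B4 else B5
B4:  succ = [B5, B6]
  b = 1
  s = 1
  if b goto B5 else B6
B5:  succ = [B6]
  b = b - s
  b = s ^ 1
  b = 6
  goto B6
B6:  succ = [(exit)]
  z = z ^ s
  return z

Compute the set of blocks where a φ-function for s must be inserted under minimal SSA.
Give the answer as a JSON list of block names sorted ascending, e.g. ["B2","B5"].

idom tree: B1←B0 B2←B0 B3←B2 B4←B2 B5←B0 B6←B0
Dom∩ at merges:
  B4: preds {B2,B3}: {B0,B2} ∩ {B0,B2,B3} = {B0,B2}; idom=B2
  B5: preds {B1,B3,B4}: {B0,B1} ∩ {B0,B2,B3} ∩ {B0,B2,B4} = {B0}; idom=B0
  B6: preds {B4,B5}: {B0,B2,B4} ∩ {B0,B5} = {B0}; idom=B0

DF derivation:
  B4←B2: walk · to B2
  B4←B3: walk B3 to B2
  B5←B1: walk B1 to B0
  B5←B3: walk B3→B2 to B0
  B5←B4: walk B4→B2 to B0
  B6←B4: walk B4→B2 to B0
  B6←B5: walk B5 to B0
  B0: DF=∅
  B1: DF={B5}
  B2: DF={B5,B6}
  B3: DF={B4,B5}
  B4: DF={B5,B6}
  B5: DF={B6}
  B6: DF=∅

φ for s: defs {B0,B4}
  DF⁺ = {B5,B6}

Answer: ["B5", "B6"]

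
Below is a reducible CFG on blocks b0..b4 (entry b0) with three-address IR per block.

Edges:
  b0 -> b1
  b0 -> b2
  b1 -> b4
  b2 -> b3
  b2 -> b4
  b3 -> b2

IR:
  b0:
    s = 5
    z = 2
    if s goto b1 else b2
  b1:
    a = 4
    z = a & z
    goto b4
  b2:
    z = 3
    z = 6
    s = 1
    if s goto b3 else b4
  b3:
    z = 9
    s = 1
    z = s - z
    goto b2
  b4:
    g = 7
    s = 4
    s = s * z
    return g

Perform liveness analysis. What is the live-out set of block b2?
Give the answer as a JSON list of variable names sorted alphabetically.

Answer: ["z"]

Working:
def/use:
  b0 def {s,z} use ∅
  b1 def {a,z} use {z}
  b2 def {s,z} use ∅
  b3 def {s,z} use ∅
  b4 def {g,s} use {z}

Liveness:
  b0 li=∅ lo={z}
  b1 li={z} lo={z}
  b2 li=∅ lo={z}
  b3 li=∅ lo=∅
  b4 li={z} lo=∅

live-out(b2) = ["z"]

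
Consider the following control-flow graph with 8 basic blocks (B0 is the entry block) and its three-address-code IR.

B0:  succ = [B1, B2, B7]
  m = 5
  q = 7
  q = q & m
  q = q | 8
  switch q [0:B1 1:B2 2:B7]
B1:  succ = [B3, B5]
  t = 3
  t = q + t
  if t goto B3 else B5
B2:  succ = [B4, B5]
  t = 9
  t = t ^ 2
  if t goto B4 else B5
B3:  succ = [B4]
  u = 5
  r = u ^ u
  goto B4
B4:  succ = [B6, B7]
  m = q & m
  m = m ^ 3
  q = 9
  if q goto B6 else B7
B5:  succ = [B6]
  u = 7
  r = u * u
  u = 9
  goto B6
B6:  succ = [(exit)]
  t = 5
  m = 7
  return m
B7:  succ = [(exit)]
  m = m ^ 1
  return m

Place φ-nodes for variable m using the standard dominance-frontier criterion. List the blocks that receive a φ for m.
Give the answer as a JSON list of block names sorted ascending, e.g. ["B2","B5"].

idom tree: B1←B0 B2←B0 B3←B1 B4←B0 B5←B0 B6←B0 B7←B0
Dom at joins:
  B4: preds {B2,B3}: {B0,B2} ∩ {B0,B1,B3} = {B0}; idom=B0
  B5: preds {B1,B2}: {B0,B1} ∩ {B0,B2} = {B0}; idom=B0
  B6: preds {B4,B5}: {B0,B4} ∩ {B0,B5} = {B0}; idom=B0
  B7: preds {B0,B4}: {B0} ∩ {B0,B4} = {B0}; idom=B0

DF derivation:
  join B4 pred B2: B2 stop@B0
  join B4 pred B3: B3→B1 stop@B0
  join B5 pred B1: B1 stop@B0
  join B5 pred B2: B2 stop@B0
  join B6 pred B4: B4 stop@B0
  join B6 pred B5: B5 stop@B0
  join B7 pred B0: · stop@B0
  join B7 pred B4: B4 stop@B0
  DF(B0)=∅
  DF(B1)={B4,B5}
  DF(B2)={B4,B5}
  DF(B3)={B4}
  DF(B4)={B6,B7}
  DF(B5)={B6}
  DF(B6)=∅
  DF(B7)=∅

φ for m: defs {B0,B4,B6,B7}
  DF⁺ = {B6,B7}

Answer: ["B6", "B7"]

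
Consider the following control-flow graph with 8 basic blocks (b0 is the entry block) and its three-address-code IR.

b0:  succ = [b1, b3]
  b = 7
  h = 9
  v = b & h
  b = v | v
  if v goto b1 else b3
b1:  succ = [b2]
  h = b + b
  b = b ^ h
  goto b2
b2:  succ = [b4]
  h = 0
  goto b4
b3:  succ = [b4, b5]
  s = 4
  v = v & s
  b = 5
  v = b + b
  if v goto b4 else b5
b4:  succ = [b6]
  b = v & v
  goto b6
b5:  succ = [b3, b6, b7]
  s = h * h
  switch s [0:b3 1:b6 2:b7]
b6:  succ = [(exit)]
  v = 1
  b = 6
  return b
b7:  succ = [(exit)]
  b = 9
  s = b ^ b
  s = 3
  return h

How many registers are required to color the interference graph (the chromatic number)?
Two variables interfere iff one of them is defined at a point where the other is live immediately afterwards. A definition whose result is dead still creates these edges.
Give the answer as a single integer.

Answer: 3

Analysis:
Per-block:
  b0: def={b,h,v} ue=∅
  b1: def={b,h} ue={b}
  b2: def={h} ue=∅
  b3: def={b,s,v} ue={v}
  b4: def={b} ue={v}
  b5: def={s} ue={h}
  b6: def={b,v} ue=∅
  b7: def={b,s} ue={h}

Live sets:
  b0 li=∅ lo={b,h,v}
  b1 li={b,v} lo={v}
  b2 li={v} lo={v}
  b3 li={h,v} lo={h,v}
  b4 li={v} lo=∅
  b5 li={h,v} lo={h,v}
  b6 li=∅ lo=∅
  b7 li={h} lo=∅

Conflict graph:
  b: {h,v}
  h: {b,s,v}
  s: {h,v}
  v: {b,h,s}

Chromatic number:
  lower bound: {b,h,v} mutually conflict ⇒ χ ≥ 3
  assign b→r2 h→r0 s→r2 v→r1 — no edge inside a register ⇒ χ ≤ 3
  χ = 3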